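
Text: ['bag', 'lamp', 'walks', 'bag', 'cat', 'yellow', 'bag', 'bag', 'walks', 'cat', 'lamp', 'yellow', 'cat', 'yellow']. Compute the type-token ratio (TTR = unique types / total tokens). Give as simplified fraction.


Tokens: 14
Unique types: ('bag', 'cat', 'lamp', 'walks', 'yellow') = 5
TTR = 5/14
Already in lowest terms.

5/14


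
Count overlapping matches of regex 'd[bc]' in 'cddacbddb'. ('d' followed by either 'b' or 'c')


Pattern: d[bc] means 'd' followed by either 'b' or 'c'.
Scanning 'cddacbddb' position-by-position:
  Pos 0: window 'cd' -> no
  Pos 1: window 'dd' -> no
  Pos 2: window 'da' -> no
  Pos 3: window 'ac' -> no
  Pos 4: window 'cb' -> no
  Pos 5: window 'bd' -> no
  Pos 6: window 'dd' -> no
  Pos 7: window 'db' -> MATCH
  Pos 8: window 'b' -> no
Total matches: 1

1


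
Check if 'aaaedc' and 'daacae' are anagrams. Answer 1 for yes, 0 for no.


Sort characters of 'aaaedc': 'aaacde'
Sort characters of 'daacae': 'aaacde'
Sorted forms match -> they ARE anagrams
Result: 1

1


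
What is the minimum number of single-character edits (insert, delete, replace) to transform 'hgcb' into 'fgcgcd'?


Building DP table for s1='hgcb' (len 4) and s2='fgcgcd' (len 6):
       f  g  c  g  c  d
    0  1  2  3  4  5  6
  h 1  1  2  3  4  5  6
  g 2  2  1  2  3  4  5
  c 3  3  2  1  2  3  4
  b 4  4  3  2  2  3  4
Edit distance = dp[4][6] = 4

4


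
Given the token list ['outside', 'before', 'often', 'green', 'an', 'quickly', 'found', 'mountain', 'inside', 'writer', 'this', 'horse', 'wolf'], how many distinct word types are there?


Listing all tokens and tracking unique types:
  Token 1: 'outside' -> NEW (unique so far: 1)
  Token 2: 'before' -> NEW (unique so far: 2)
  Token 3: 'often' -> NEW (unique so far: 3)
  Token 4: 'green' -> NEW (unique so far: 4)
  Token 5: 'an' -> NEW (unique so far: 5)
  Token 6: 'quickly' -> NEW (unique so far: 6)
  Token 7: 'found' -> NEW (unique so far: 7)
  Token 8: 'mountain' -> NEW (unique so far: 8)
  Token 9: 'inside' -> NEW (unique so far: 9)
  Token 10: 'writer' -> NEW (unique so far: 10)
  Token 11: 'this' -> NEW (unique so far: 11)
  Token 12: 'horse' -> NEW (unique so far: 12)
  Token 13: 'wolf' -> NEW (unique so far: 13)
Unique types: ('an', 'before', 'found', 'green', 'horse', 'inside', 'mountain', 'often', 'outside', 'quickly', 'this', 'wolf', 'writer')
Vocabulary size: 13

13


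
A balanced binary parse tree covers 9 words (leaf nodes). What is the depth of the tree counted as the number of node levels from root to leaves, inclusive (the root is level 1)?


In a balanced binary tree with n leaves the deepest leaf is ceil(log2(n)) edges below the root,
so counting node levels inclusive of root and leaves gives ceil(log2(n)) + 1 levels.
log2(9) = 3.1699
ceil(3.1699) = 4
levels = 4 + 1 = 5

5


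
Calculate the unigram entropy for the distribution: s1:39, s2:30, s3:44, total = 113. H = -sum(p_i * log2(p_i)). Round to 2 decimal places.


Computing entropy H = -sum(p_i * log2(p_i)):
  s1: p = 39/113 = 0.3451, -p*log2(p) = 0.5297
  s2: p = 30/113 = 0.2655, -p*log2(p) = 0.5080
  s3: p = 44/113 = 0.3894, -p*log2(p) = 0.5298
H = sum of terms = 1.5675
Rounded to 2 decimals: 1.57

1.57


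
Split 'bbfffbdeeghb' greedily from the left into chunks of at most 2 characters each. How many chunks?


'bbfffbdeeghb' has 12 characters.
Chunking with max size 2:
  Chunk 1: 'bb' (positions 0-1)
  Chunk 2: 'ff' (positions 2-3)
  Chunk 3: 'fb' (positions 4-5)
  Chunk 4: 'de' (positions 6-7)
  Chunk 5: 'eg' (positions 8-9)
  Chunk 6: 'hb' (positions 10-11)
Total chunks: ceil(12 / 2) = 6

6


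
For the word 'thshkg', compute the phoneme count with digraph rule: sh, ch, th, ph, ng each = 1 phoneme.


Parsing 'thshkg' greedily, digraphs first:
  'th' -> digraph (1 consonant phoneme) (phonemes so far: 1)
  'sh' -> digraph (1 consonant phoneme) (phonemes so far: 2)
  'k' -> consonant phoneme (phonemes so far: 3)
  'g' -> consonant phoneme (phonemes so far: 4)
Total phonemes: 4

4


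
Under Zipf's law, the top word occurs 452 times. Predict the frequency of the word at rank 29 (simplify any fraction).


Zipf's law: freq(rank) = f1 / rank
f1 = 452, rank = 29
freq = 452 / 29
GCD(452, 29) = 1
Simplified: 452/29

452/29


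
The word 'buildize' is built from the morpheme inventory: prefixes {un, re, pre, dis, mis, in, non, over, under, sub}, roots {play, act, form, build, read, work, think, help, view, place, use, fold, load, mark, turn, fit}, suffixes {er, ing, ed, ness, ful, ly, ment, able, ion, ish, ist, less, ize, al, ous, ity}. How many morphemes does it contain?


Segmenting 'buildize' against the inventory:
  'build' -> root (morpheme 1)
  'ize' -> suffix (morpheme 2)
Total morphemes: 2

2


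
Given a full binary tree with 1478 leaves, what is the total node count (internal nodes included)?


Leaf nodes (terminals): 1478
Internal nodes = n - 1 = 1478 - 1 = 1477
Total = leaves + internal = 1478 + 1477 = 2955

2955


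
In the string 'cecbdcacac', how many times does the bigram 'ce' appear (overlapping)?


Scanning 'cecbdcacac' for bigram 'ce':
  Position 0: 'ce' -> MATCH
  Position 1: 'ec' -> no
  Position 2: 'cb' -> no
  Position 3: 'bd' -> no
  Position 4: 'dc' -> no
  Position 5: 'ca' -> no
  Position 6: 'ac' -> no
  Position 7: 'ca' -> no
  Position 8: 'ac' -> no
Total matches: 1

1


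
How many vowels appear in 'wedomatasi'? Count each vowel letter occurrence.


Scanning each character of 'wedomatasi':
  Position 1: 'w' -> consonant (running count: 0)
  Position 2: 'e' -> vowel (running count: 1)
  Position 3: 'd' -> consonant (running count: 1)
  Position 4: 'o' -> vowel (running count: 2)
  Position 5: 'm' -> consonant (running count: 2)
  Position 6: 'a' -> vowel (running count: 3)
  Position 7: 't' -> consonant (running count: 3)
  Position 8: 'a' -> vowel (running count: 4)
  Position 9: 's' -> consonant (running count: 4)
  Position 10: 'i' -> vowel (running count: 5)
Total vowels: 5

5


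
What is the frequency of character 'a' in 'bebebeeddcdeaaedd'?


Scanning 'bebebeeddcdeaaedd' for 'a':
  Position 12: 'a' -> MATCH (count: 1)
  Position 13: 'a' -> MATCH (count: 2)
Total occurrences of 'a': 2

2


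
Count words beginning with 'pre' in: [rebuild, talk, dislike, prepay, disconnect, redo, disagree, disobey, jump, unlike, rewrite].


Checking each word for prefix 'pre':
  'rebuild' -> no (count: 0)
  'talk' -> no (count: 0)
  'dislike' -> no (count: 0)
  'prepay' -> YES, starts with 'pre' (count: 1)
  'disconnect' -> no (count: 1)
  'redo' -> no (count: 1)
  'disagree' -> no (count: 1)
  'disobey' -> no (count: 1)
  'jump' -> no (count: 1)
  'unlike' -> no (count: 1)
  'rewrite' -> no (count: 1)
Total with prefix 'pre': 1

1


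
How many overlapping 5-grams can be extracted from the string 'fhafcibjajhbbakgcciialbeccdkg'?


String 'fhafcibjajhbbakgcciialbeccdkg' has length L = 29.
Number of overlapping n-grams = L - n + 1
Substituting: 29 - 5 + 1 = 25

25


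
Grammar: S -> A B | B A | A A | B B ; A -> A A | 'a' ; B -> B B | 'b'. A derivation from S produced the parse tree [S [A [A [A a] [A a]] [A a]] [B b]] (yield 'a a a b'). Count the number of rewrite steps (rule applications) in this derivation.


Every bracketed nonterminal node [X ...] in the tree is produced by exactly one rule application.
Reading the tree off as a leftmost derivation:
  Step 1: S  =>  A B   (applied S -> A B)
  Step 2: A B  =>  A A B   (applied A -> A A)
  Step 3: A A B  =>  A A A B   (applied A -> A A)
  Step 4: A A A B  =>  a A A B   (applied A -> a)
  Step 5: a A A B  =>  a a A B   (applied A -> a)
  Step 6: a a A B  =>  a a a B   (applied A -> a)
  Step 7: a a a B  =>  a a a b   (applied B -> b)
Final yield: a a a b
Total rewrite steps: 7

7


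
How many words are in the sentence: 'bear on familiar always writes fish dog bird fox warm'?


Counting words by splitting on spaces:
  Word 1: 'bear'
  Word 2: 'on'
  Word 3: 'familiar'
  Word 4: 'always'
  Word 5: 'writes'
  Word 6: 'fish'
  Word 7: 'dog'
  Word 8: 'bird'
  Word 9: 'fox'
  Word 10: 'warm'
Total words: 10

10


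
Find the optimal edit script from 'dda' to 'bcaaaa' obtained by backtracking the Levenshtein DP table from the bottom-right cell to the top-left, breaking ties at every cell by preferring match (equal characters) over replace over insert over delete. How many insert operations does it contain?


Edit distance = 5. Backtracking from cell (3, 6) with preference match > replace > insert > delete,
then listing the resulting alignment 'dda' -> 'bcaaaa' left to right:
  Step 1: insert 'b' [insertion #1]
  Step 2: insert 'c' [insertion #2]
  Step 3: insert 'a' [insertion #3]
  Step 4: replace d->a
  Step 5: replace d->a
  Step 6: keep 'a'
Total insertions: 3

3


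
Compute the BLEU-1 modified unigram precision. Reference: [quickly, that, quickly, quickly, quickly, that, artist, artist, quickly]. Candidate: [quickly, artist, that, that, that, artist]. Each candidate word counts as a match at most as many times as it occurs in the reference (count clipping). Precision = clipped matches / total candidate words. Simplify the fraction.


Reference word counts: {'artist': 2, 'quickly': 5, 'that': 2}
Checking each candidate word (with clipping):
  'quickly' -> in reference (ref count 5, used 1/5) -> match (matches: 1)
  'artist' -> in reference (ref count 2, used 1/2) -> match (matches: 2)
  'that' -> in reference (ref count 2, used 1/2) -> match (matches: 3)
  'that' -> in reference (ref count 2, used 2/2) -> match (matches: 4)
  'that' -> ref count 2 already used up (2/2) -> clipped, no match (matches: 4)
  'artist' -> in reference (ref count 2, used 2/2) -> match (matches: 5)
Clipped matches: 5, Candidate length: 6
Precision = 5/6

5/6


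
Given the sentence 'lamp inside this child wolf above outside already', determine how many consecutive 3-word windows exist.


Word trigrams from [8] words:
  Trigram 1: (lamp inside this)
  Trigram 2: (inside this child)
  Trigram 3: (this child wolf)
  Trigram 4: (child wolf above)
  Trigram 5: (wolf above outside)
  Trigram 6: (above outside already)
Total word trigrams: 8 - 2 = 6

6


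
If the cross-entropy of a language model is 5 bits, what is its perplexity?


Perplexity formula: PP = 2^H
H = 5
PP = 2^5
Steps: 2^1 = 2, 2^2 = 4, 2^3 = 8, 2^4 = 16, 2^5 = 32
PP = 32

32


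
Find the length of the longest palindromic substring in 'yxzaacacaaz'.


Scanning 'yxzaacacaaz' for palindromic substrings.
Substring at positions 2-10: 'zaacacaaz'.
Check: reverse('zaacacaaz') = 'zaacacaaz' -> palindrome confirmed.
Neighbouring characters ('x' / '-') break symmetry, so it cannot extend further.
No longer palindromic substring exists; longest length = 9

9


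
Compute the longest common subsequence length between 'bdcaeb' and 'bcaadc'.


DP table for LCS of 'bdcaeb' and 'bcaadc':
       b  c  a  a  d  c
    0  0  0  0  0  0  0
  b 0  1  1  1  1  1  1
  d 0  1  1  1  1  2  2
  c 0  1  2  2  2  2  3
  a 0  1  2  3  3  3  3
  e 0  1  2  3  3  3  3
  b 0  1  2  3  3  3  3
LCS: 'bdc'
LCS length = 3

3


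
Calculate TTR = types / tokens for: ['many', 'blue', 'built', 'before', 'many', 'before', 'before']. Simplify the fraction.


Tokens: 7
Unique types: ('before', 'blue', 'built', 'many') = 4
TTR = 4/7
Already in lowest terms.

4/7


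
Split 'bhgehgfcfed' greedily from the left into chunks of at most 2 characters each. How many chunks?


'bhgehgfcfed' has 11 characters.
Chunking with max size 2:
  Chunk 1: 'bh' (positions 0-1)
  Chunk 2: 'ge' (positions 2-3)
  Chunk 3: 'hg' (positions 4-5)
  Chunk 4: 'fc' (positions 6-7)
  Chunk 5: 'fe' (positions 8-9)
  Chunk 6: 'd' (positions 10-10)
Total chunks: ceil(11 / 2) = 6

6


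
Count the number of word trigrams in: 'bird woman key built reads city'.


Word trigrams from [6] words:
  Trigram 1: (bird woman key)
  Trigram 2: (woman key built)
  Trigram 3: (key built reads)
  Trigram 4: (built reads city)
Total word trigrams: 6 - 2 = 4

4


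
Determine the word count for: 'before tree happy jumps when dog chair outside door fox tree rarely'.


Counting words by splitting on spaces:
  Word 1: 'before'
  Word 2: 'tree'
  Word 3: 'happy'
  Word 4: 'jumps'
  Word 5: 'when'
  Word 6: 'dog'
  Word 7: 'chair'
  Word 8: 'outside'
  Word 9: 'door'
  Word 10: 'fox'
  Word 11: 'tree'
  Word 12: 'rarely'
Total words: 12

12


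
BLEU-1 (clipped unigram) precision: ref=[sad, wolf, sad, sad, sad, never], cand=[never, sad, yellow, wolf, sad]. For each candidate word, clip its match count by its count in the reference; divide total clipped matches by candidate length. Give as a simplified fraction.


Reference word counts: {'never': 1, 'sad': 4, 'wolf': 1}
Checking each candidate word (with clipping):
  'never' -> in reference (ref count 1, used 1/1) -> match (matches: 1)
  'sad' -> in reference (ref count 4, used 1/4) -> match (matches: 2)
  'yellow' -> not in reference -> no match (matches: 2)
  'wolf' -> in reference (ref count 1, used 1/1) -> match (matches: 3)
  'sad' -> in reference (ref count 4, used 2/4) -> match (matches: 4)
Clipped matches: 4, Candidate length: 5
Precision = 4/5

4/5


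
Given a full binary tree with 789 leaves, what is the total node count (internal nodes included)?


Leaf nodes (terminals): 789
Internal nodes = n - 1 = 789 - 1 = 788
Total = leaves + internal = 789 + 788 = 1577

1577


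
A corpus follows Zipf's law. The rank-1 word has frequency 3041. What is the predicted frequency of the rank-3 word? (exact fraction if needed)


Zipf's law: freq(rank) = f1 / rank
f1 = 3041, rank = 3
freq = 3041 / 3
GCD(3041, 3) = 1
Simplified: 3041/3

3041/3


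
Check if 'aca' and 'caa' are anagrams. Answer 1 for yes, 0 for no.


Sort characters of 'aca': 'aac'
Sort characters of 'caa': 'aac'
Sorted forms match -> they ARE anagrams
Result: 1

1


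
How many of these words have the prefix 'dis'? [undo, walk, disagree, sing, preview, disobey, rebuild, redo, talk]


Checking each word for prefix 'dis':
  'undo' -> no (count: 0)
  'walk' -> no (count: 0)
  'disagree' -> YES, starts with 'dis' (count: 1)
  'sing' -> no (count: 1)
  'preview' -> no (count: 1)
  'disobey' -> YES, starts with 'dis' (count: 2)
  'rebuild' -> no (count: 2)
  'redo' -> no (count: 2)
  'talk' -> no (count: 2)
Total with prefix 'dis': 2

2


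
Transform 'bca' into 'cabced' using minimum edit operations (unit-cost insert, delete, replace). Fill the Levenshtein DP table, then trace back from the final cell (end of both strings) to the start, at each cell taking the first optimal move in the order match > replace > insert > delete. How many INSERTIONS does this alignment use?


Edit distance = 4. Backtracking from cell (3, 6) with preference match > replace > insert > delete,
then listing the resulting alignment 'bca' -> 'cabced' left to right:
  Step 1: insert 'c' [insertion #1]
  Step 2: insert 'a' [insertion #2]
  Step 3: keep 'b'
  Step 4: keep 'c'
  Step 5: insert 'e' [insertion #3]
  Step 6: replace a->d
Total insertions: 3

3


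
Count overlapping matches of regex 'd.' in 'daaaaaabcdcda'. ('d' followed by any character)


Pattern: d. means 'd' followed by any character.
Scanning 'daaaaaabcdcda' position-by-position:
  Pos 0: window 'da' -> MATCH
  Pos 1: window 'aa' -> no
  Pos 2: window 'aa' -> no
  Pos 3: window 'aa' -> no
  Pos 4: window 'aa' -> no
  Pos 5: window 'aa' -> no
  Pos 6: window 'ab' -> no
  Pos 7: window 'bc' -> no
  Pos 8: window 'cd' -> no
  Pos 9: window 'dc' -> MATCH
  Pos 10: window 'cd' -> no
  Pos 11: window 'da' -> MATCH
  Pos 12: window 'a' -> no
Total matches: 3

3


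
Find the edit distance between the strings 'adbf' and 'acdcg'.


Building DP table for s1='adbf' (len 4) and s2='acdcg' (len 5):
       a  c  d  c  g
    0  1  2  3  4  5
  a 1  0  1  2  3  4
  d 2  1  1  1  2  3
  b 3  2  2  2  2  3
  f 4  3  3  3  3  3
Edit distance = dp[4][5] = 3

3


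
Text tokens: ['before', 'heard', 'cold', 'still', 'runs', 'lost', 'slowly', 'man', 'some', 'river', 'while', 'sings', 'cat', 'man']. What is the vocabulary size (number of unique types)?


Listing all tokens and tracking unique types:
  Token 1: 'before' -> NEW (unique so far: 1)
  Token 2: 'heard' -> NEW (unique so far: 2)
  Token 3: 'cold' -> NEW (unique so far: 3)
  Token 4: 'still' -> NEW (unique so far: 4)
  Token 5: 'runs' -> NEW (unique so far: 5)
  Token 6: 'lost' -> NEW (unique so far: 6)
  Token 7: 'slowly' -> NEW (unique so far: 7)
  Token 8: 'man' -> NEW (unique so far: 8)
  Token 9: 'some' -> NEW (unique so far: 9)
  Token 10: 'river' -> NEW (unique so far: 10)
  Token 11: 'while' -> NEW (unique so far: 11)
  Token 12: 'sings' -> NEW (unique so far: 12)
  Token 13: 'cat' -> NEW (unique so far: 13)
  Token 14: 'man' -> duplicate (unique so far: 13)
Unique types: ('before', 'cat', 'cold', 'heard', 'lost', 'man', 'river', 'runs', 'sings', 'slowly', 'some', 'still', 'while')
Vocabulary size: 13

13


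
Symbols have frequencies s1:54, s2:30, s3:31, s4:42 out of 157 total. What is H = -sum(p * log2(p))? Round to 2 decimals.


Computing entropy H = -sum(p_i * log2(p_i)):
  s1: p = 54/157 = 0.3439, -p*log2(p) = 0.5296
  s2: p = 30/157 = 0.1911, -p*log2(p) = 0.4563
  s3: p = 31/157 = 0.1975, -p*log2(p) = 0.4621
  s4: p = 42/157 = 0.2675, -p*log2(p) = 0.5089
H = sum of terms = 1.9569
Rounded to 2 decimals: 1.96

1.96


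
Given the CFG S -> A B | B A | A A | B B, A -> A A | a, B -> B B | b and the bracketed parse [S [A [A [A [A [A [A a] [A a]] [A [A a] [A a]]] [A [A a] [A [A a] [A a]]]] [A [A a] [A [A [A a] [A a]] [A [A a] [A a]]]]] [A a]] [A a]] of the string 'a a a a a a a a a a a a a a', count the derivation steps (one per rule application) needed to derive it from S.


Every bracketed nonterminal node [X ...] in the tree is produced by exactly one rule application.
Reading the tree off as a leftmost derivation:
  Step 1: S  =>  A A   (applied S -> A A)
  Step 2: A A  =>  A A A   (applied A -> A A)
  Step 3: A A A  =>  A A A A   (applied A -> A A)
  Step 4: A A A A  =>  A A A A A   (applied A -> A A)
  Step 5: A A A A A  =>  A A A A A A   (applied A -> A A)
  Step 6: A A A A A A  =>  A A A A A A A   (applied A -> A A)
  Step 7: A A A A A A A  =>  a A A A A A A   (applied A -> a)
  Step 8: a A A A A A A  =>  a a A A A A A   (applied A -> a)
  Step 9: a a A A A A A  =>  a a A A A A A A   (applied A -> A A)
  Step 10: a a A A A A A A  =>  a a a A A A A A   (applied A -> a)
  Step 11: a a a A A A A A  =>  a a a a A A A A   (applied A -> a)
  Step 12: a a a a A A A A  =>  a a a a A A A A A   (applied A -> A A)
  Step 13: a a a a A A A A A  =>  a a a a a A A A A   (applied A -> a)
  Step 14: a a a a a A A A A  =>  a a a a a A A A A A   (applied A -> A A)
  Step 15: a a a a a A A A A A  =>  a a a a a a A A A A   (applied A -> a)
  Step 16: a a a a a a A A A A  =>  a a a a a a a A A A   (applied A -> a)
  Step 17: a a a a a a a A A A  =>  a a a a a a a A A A A   (applied A -> A A)
  Step 18: a a a a a a a A A A A  =>  a a a a a a a a A A A   (applied A -> a)
  Step 19: a a a a a a a a A A A  =>  a a a a a a a a A A A A   (applied A -> A A)
  Step 20: a a a a a a a a A A A A  =>  a a a a a a a a A A A A A   (applied A -> A A)
  Step 21: a a a a a a a a A A A A A  =>  a a a a a a a a a A A A A   (applied A -> a)
  Step 22: a a a a a a a a a A A A A  =>  a a a a a a a a a a A A A   (applied A -> a)
  Step 23: a a a a a a a a a a A A A  =>  a a a a a a a a a a A A A A   (applied A -> A A)
  Step 24: a a a a a a a a a a A A A A  =>  a a a a a a a a a a a A A A   (applied A -> a)
  Step 25: a a a a a a a a a a a A A A  =>  a a a a a a a a a a a a A A   (applied A -> a)
  Step 26: a a a a a a a a a a a a A A  =>  a a a a a a a a a a a a a A   (applied A -> a)
  Step 27: a a a a a a a a a a a a a A  =>  a a a a a a a a a a a a a a   (applied A -> a)
Final yield: a a a a a a a a a a a a a a
Total rewrite steps: 27

27


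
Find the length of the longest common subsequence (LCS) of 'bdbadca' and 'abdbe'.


DP table for LCS of 'bdbadca' and 'abdbe':
       a  b  d  b  e
    0  0  0  0  0  0
  b 0  0  1  1  1  1
  d 0  0  1  2  2  2
  b 0  0  1  2  3  3
  a 0  1  1  2  3  3
  d 0  1  1  2  3  3
  c 0  1  1  2  3  3
  a 0  1  1  2  3  3
LCS: 'bdb'
LCS length = 3

3


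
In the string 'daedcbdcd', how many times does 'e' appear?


Scanning 'daedcbdcd' for 'e':
  Position 2: 'e' -> MATCH (count: 1)
Total occurrences of 'e': 1

1


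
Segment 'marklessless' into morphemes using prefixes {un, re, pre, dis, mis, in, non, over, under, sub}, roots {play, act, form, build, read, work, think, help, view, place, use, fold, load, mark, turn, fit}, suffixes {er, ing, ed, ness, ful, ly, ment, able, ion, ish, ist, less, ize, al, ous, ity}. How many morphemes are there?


Segmenting 'marklessless' against the inventory:
  'mark' -> root (morpheme 1)
  'less' -> suffix (morpheme 2)
  'less' -> suffix (morpheme 3)
Total morphemes: 3

3


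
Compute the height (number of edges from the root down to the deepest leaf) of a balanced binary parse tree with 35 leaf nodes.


In a balanced binary tree with n leaves the deepest leaf is ceil(log2(n)) edges below the root.
log2(35) = 5.1293
ceil(5.1293) = 6
height (edges) = 6

6


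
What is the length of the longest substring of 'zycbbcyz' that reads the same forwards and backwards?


Scanning 'zycbbcyz' for palindromic substrings.
Substring at positions 0-7: 'zycbbcyz'.
Check: reverse('zycbbcyz') = 'zycbbcyz' -> palindrome confirmed.
No longer palindromic substring exists; longest length = 8

8


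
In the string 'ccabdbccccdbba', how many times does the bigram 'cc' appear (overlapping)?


Scanning 'ccabdbccccdbba' for bigram 'cc':
  Position 0: 'cc' -> MATCH
  Position 1: 'ca' -> no
  Position 2: 'ab' -> no
  Position 3: 'bd' -> no
  Position 4: 'db' -> no
  Position 5: 'bc' -> no
  Position 6: 'cc' -> MATCH
  Position 7: 'cc' -> MATCH
  Position 8: 'cc' -> MATCH
  Position 9: 'cd' -> no
  Position 10: 'db' -> no
  Position 11: 'bb' -> no
  Position 12: 'ba' -> no
Total matches: 4

4


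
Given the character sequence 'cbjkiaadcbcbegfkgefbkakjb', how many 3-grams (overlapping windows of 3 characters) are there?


String 'cbjkiaadcbcbegfkgefbkakjb' has length L = 25.
Number of overlapping n-grams = L - n + 1
Substituting: 25 - 3 + 1 = 23

23


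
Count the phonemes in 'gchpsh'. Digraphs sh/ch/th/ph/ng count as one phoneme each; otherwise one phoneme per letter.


Parsing 'gchpsh' greedily, digraphs first:
  'g' -> consonant phoneme (phonemes so far: 1)
  'ch' -> digraph (1 consonant phoneme) (phonemes so far: 2)
  'p' -> consonant phoneme (phonemes so far: 3)
  'sh' -> digraph (1 consonant phoneme) (phonemes so far: 4)
Total phonemes: 4

4


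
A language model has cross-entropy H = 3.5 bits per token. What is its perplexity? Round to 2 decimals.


Perplexity formula: PP = 2^H
H = 3.5
PP = 2^3.5
Decompose: 2^3.5 = 2^3 * 2^0.5 = 2^3 * sqrt(2)
2^3 = 8, sqrt(2) ~ 1.4142136
PP ~ 8 * 1.4142136 = 11.3137088
Rounded to 2 decimals: 11.31

11.31


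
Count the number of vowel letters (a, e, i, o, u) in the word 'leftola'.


Scanning each character of 'leftola':
  Position 1: 'l' -> consonant (running count: 0)
  Position 2: 'e' -> vowel (running count: 1)
  Position 3: 'f' -> consonant (running count: 1)
  Position 4: 't' -> consonant (running count: 1)
  Position 5: 'o' -> vowel (running count: 2)
  Position 6: 'l' -> consonant (running count: 2)
  Position 7: 'a' -> vowel (running count: 3)
Total vowels: 3

3


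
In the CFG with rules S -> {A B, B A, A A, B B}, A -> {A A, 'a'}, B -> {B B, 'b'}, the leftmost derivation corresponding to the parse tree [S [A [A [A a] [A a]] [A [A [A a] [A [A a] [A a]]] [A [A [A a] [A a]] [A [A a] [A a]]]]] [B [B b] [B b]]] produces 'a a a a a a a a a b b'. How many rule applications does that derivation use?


Every bracketed nonterminal node [X ...] in the tree is produced by exactly one rule application.
Reading the tree off as a leftmost derivation:
  Step 1: S  =>  A B   (applied S -> A B)
  Step 2: A B  =>  A A B   (applied A -> A A)
  Step 3: A A B  =>  A A A B   (applied A -> A A)
  Step 4: A A A B  =>  a A A B   (applied A -> a)
  Step 5: a A A B  =>  a a A B   (applied A -> a)
  Step 6: a a A B  =>  a a A A B   (applied A -> A A)
  Step 7: a a A A B  =>  a a A A A B   (applied A -> A A)
  Step 8: a a A A A B  =>  a a a A A B   (applied A -> a)
  Step 9: a a a A A B  =>  a a a A A A B   (applied A -> A A)
  Step 10: a a a A A A B  =>  a a a a A A B   (applied A -> a)
  Step 11: a a a a A A B  =>  a a a a a A B   (applied A -> a)
  Step 12: a a a a a A B  =>  a a a a a A A B   (applied A -> A A)
  Step 13: a a a a a A A B  =>  a a a a a A A A B   (applied A -> A A)
  Step 14: a a a a a A A A B  =>  a a a a a a A A B   (applied A -> a)
  Step 15: a a a a a a A A B  =>  a a a a a a a A B   (applied A -> a)
  Step 16: a a a a a a a A B  =>  a a a a a a a A A B   (applied A -> A A)
  Step 17: a a a a a a a A A B  =>  a a a a a a a a A B   (applied A -> a)
  Step 18: a a a a a a a a A B  =>  a a a a a a a a a B   (applied A -> a)
  Step 19: a a a a a a a a a B  =>  a a a a a a a a a B B   (applied B -> B B)
  Step 20: a a a a a a a a a B B  =>  a a a a a a a a a b B   (applied B -> b)
  Step 21: a a a a a a a a a b B  =>  a a a a a a a a a b b   (applied B -> b)
Final yield: a a a a a a a a a b b
Total rewrite steps: 21

21


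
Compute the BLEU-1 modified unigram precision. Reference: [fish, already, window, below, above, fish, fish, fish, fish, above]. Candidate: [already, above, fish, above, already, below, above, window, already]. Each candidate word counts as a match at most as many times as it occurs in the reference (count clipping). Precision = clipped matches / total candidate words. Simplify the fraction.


Reference word counts: {'above': 2, 'already': 1, 'below': 1, 'fish': 5, 'window': 1}
Checking each candidate word (with clipping):
  'already' -> in reference (ref count 1, used 1/1) -> match (matches: 1)
  'above' -> in reference (ref count 2, used 1/2) -> match (matches: 2)
  'fish' -> in reference (ref count 5, used 1/5) -> match (matches: 3)
  'above' -> in reference (ref count 2, used 2/2) -> match (matches: 4)
  'already' -> ref count 1 already used up (1/1) -> clipped, no match (matches: 4)
  'below' -> in reference (ref count 1, used 1/1) -> match (matches: 5)
  'above' -> ref count 2 already used up (2/2) -> clipped, no match (matches: 5)
  'window' -> in reference (ref count 1, used 1/1) -> match (matches: 6)
  'already' -> ref count 1 already used up (1/1) -> clipped, no match (matches: 6)
Clipped matches: 6, Candidate length: 9
Precision = 6/9 = 2/3

2/3


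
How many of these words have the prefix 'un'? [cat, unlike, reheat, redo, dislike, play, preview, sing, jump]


Checking each word for prefix 'un':
  'cat' -> no (count: 0)
  'unlike' -> YES, starts with 'un' (count: 1)
  'reheat' -> no (count: 1)
  'redo' -> no (count: 1)
  'dislike' -> no (count: 1)
  'play' -> no (count: 1)
  'preview' -> no (count: 1)
  'sing' -> no (count: 1)
  'jump' -> no (count: 1)
Total with prefix 'un': 1

1


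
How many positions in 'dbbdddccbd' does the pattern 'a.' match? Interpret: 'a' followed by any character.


Pattern: a. means 'a' followed by any character.
Scanning 'dbbdddccbd' position-by-position:
  Pos 0: window 'db' -> no
  Pos 1: window 'bb' -> no
  Pos 2: window 'bd' -> no
  Pos 3: window 'dd' -> no
  Pos 4: window 'dd' -> no
  Pos 5: window 'dc' -> no
  Pos 6: window 'cc' -> no
  Pos 7: window 'cb' -> no
  Pos 8: window 'bd' -> no
  Pos 9: window 'd' -> no
Total matches: 0

0


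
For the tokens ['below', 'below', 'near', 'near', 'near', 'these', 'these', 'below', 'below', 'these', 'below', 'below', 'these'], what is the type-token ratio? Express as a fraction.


Tokens: 13
Unique types: ('below', 'near', 'these') = 3
TTR = 3/13
Already in lowest terms.

3/13


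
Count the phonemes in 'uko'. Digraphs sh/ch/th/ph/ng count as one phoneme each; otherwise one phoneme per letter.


Parsing 'uko' greedily, digraphs first:
  'u' -> vowel phoneme (phonemes so far: 1)
  'k' -> consonant phoneme (phonemes so far: 2)
  'o' -> vowel phoneme (phonemes so far: 3)
Total phonemes: 3

3


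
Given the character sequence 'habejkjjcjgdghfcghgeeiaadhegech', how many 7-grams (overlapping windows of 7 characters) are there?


String 'habejkjjcjgdghfcghgeeiaadhegech' has length L = 31.
Number of overlapping n-grams = L - n + 1
Substituting: 31 - 7 + 1 = 25

25


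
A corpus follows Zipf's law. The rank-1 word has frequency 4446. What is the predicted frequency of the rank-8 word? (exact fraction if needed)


Zipf's law: freq(rank) = f1 / rank
f1 = 4446, rank = 8
freq = 4446 / 8
GCD(4446, 8) = 2
Simplified: 2223/4

2223/4


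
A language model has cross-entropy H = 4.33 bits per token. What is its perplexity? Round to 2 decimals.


Perplexity formula: PP = 2^H
H = 4.33
PP = 2^4.33
Decompose: 2^4.33 = 2^4 * 2^0.33
2^4 = 16, 2^0.33 ~ 1.2570134
PP ~ 16 * 1.2570134 = 20.1122144
Rounded to 2 decimals: 20.11

20.11


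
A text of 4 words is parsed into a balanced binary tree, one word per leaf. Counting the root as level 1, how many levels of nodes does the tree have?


In a balanced binary tree with n leaves the deepest leaf is ceil(log2(n)) edges below the root,
so counting node levels inclusive of root and leaves gives ceil(log2(n)) + 1 levels.
log2(4) = 2.0000
ceil(2.0000) = 2
levels = 2 + 1 = 3

3


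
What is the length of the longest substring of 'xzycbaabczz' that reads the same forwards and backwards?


Scanning 'xzycbaabczz' for palindromic substrings.
Substring at positions 3-8: 'cbaabc'.
Check: reverse('cbaabc') = 'cbaabc' -> palindrome confirmed.
Neighbouring characters ('y' / 'z') break symmetry, so it cannot extend further.
No longer palindromic substring exists; longest length = 6

6


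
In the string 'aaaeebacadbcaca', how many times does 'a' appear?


Scanning 'aaaeebacadbcaca' for 'a':
  Position 0: 'a' -> MATCH (count: 1)
  Position 1: 'a' -> MATCH (count: 2)
  Position 2: 'a' -> MATCH (count: 3)
  Position 6: 'a' -> MATCH (count: 4)
  Position 8: 'a' -> MATCH (count: 5)
  Position 12: 'a' -> MATCH (count: 6)
  Position 14: 'a' -> MATCH (count: 7)
Total occurrences of 'a': 7

7


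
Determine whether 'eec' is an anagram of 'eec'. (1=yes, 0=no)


Sort characters of 'eec': 'cee'
Sort characters of 'eec': 'cee'
Sorted forms match -> they ARE anagrams
Result: 1

1


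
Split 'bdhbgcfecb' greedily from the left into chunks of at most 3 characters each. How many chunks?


'bdhbgcfecb' has 10 characters.
Chunking with max size 3:
  Chunk 1: 'bdh' (positions 0-2)
  Chunk 2: 'bgc' (positions 3-5)
  Chunk 3: 'fec' (positions 6-8)
  Chunk 4: 'b' (positions 9-9)
Total chunks: ceil(10 / 3) = 4

4


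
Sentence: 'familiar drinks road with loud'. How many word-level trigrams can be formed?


Word trigrams from [5] words:
  Trigram 1: (familiar drinks road)
  Trigram 2: (drinks road with)
  Trigram 3: (road with loud)
Total word trigrams: 5 - 2 = 3

3


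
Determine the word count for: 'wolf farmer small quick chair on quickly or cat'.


Counting words by splitting on spaces:
  Word 1: 'wolf'
  Word 2: 'farmer'
  Word 3: 'small'
  Word 4: 'quick'
  Word 5: 'chair'
  Word 6: 'on'
  Word 7: 'quickly'
  Word 8: 'or'
  Word 9: 'cat'
Total words: 9

9


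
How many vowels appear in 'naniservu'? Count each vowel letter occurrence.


Scanning each character of 'naniservu':
  Position 1: 'n' -> consonant (running count: 0)
  Position 2: 'a' -> vowel (running count: 1)
  Position 3: 'n' -> consonant (running count: 1)
  Position 4: 'i' -> vowel (running count: 2)
  Position 5: 's' -> consonant (running count: 2)
  Position 6: 'e' -> vowel (running count: 3)
  Position 7: 'r' -> consonant (running count: 3)
  Position 8: 'v' -> consonant (running count: 3)
  Position 9: 'u' -> vowel (running count: 4)
Total vowels: 4

4


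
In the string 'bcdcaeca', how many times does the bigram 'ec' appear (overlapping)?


Scanning 'bcdcaeca' for bigram 'ec':
  Position 0: 'bc' -> no
  Position 1: 'cd' -> no
  Position 2: 'dc' -> no
  Position 3: 'ca' -> no
  Position 4: 'ae' -> no
  Position 5: 'ec' -> MATCH
  Position 6: 'ca' -> no
Total matches: 1

1


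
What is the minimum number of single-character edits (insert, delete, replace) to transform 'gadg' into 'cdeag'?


Building DP table for s1='gadg' (len 4) and s2='cdeag' (len 5):
       c  d  e  a  g
    0  1  2  3  4  5
  g 1  1  2  3  4  4
  a 2  2  2  3  3  4
  d 3  3  2  3  4  4
  g 4  4  3  3  4  4
Edit distance = dp[4][5] = 4

4


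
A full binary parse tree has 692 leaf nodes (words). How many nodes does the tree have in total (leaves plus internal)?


Leaf nodes (terminals): 692
Internal nodes = n - 1 = 692 - 1 = 691
Total = leaves + internal = 692 + 691 = 1383

1383


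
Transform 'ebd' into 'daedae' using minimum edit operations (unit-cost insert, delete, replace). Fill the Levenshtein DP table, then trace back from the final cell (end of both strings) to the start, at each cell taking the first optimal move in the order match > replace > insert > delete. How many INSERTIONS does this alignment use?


Edit distance = 5. Backtracking from cell (3, 6) with preference match > replace > insert > delete,
then listing the resulting alignment 'ebd' -> 'daedae' left to right:
  Step 1: insert 'd' [insertion #1]
  Step 2: insert 'a' [insertion #2]
  Step 3: keep 'e'
  Step 4: insert 'd' [insertion #3]
  Step 5: replace b->a
  Step 6: replace d->e
Total insertions: 3

3


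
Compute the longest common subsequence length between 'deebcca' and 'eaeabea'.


DP table for LCS of 'deebcca' and 'eaeabea':
       e  a  e  a  b  e  a
    0  0  0  0  0  0  0  0
  d 0  0  0  0  0  0  0  0
  e 0  1  1  1  1  1  1  1
  e 0  1  1  2  2  2  2  2
  b 0  1  1  2  2  3  3  3
  c 0  1  1  2  2  3  3  3
  c 0  1  1  2  2  3  3  3
  a 0  1  2  2  3  3  3  4
LCS: 'eeba'
LCS length = 4

4


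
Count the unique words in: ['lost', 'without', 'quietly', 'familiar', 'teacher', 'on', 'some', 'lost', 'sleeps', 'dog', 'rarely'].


Listing all tokens and tracking unique types:
  Token 1: 'lost' -> NEW (unique so far: 1)
  Token 2: 'without' -> NEW (unique so far: 2)
  Token 3: 'quietly' -> NEW (unique so far: 3)
  Token 4: 'familiar' -> NEW (unique so far: 4)
  Token 5: 'teacher' -> NEW (unique so far: 5)
  Token 6: 'on' -> NEW (unique so far: 6)
  Token 7: 'some' -> NEW (unique so far: 7)
  Token 8: 'lost' -> duplicate (unique so far: 7)
  Token 9: 'sleeps' -> NEW (unique so far: 8)
  Token 10: 'dog' -> NEW (unique so far: 9)
  Token 11: 'rarely' -> NEW (unique so far: 10)
Unique types: ('dog', 'familiar', 'lost', 'on', 'quietly', 'rarely', 'sleeps', 'some', 'teacher', 'without')
Vocabulary size: 10

10


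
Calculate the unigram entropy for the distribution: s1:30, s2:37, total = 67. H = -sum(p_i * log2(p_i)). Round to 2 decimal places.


Computing entropy H = -sum(p_i * log2(p_i)):
  s1: p = 30/67 = 0.4478, -p*log2(p) = 0.5190
  s2: p = 37/67 = 0.5522, -p*log2(p) = 0.4731
H = sum of terms = 0.9921
Rounded to 2 decimals: 0.99

0.99


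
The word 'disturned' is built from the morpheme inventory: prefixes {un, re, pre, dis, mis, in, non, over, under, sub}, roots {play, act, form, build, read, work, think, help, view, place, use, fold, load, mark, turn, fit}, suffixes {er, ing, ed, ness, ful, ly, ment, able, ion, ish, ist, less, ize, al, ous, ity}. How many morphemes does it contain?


Segmenting 'disturned' against the inventory:
  'dis' -> prefix (morpheme 1)
  'turn' -> root (morpheme 2)
  'ed' -> suffix (morpheme 3)
Total morphemes: 3

3


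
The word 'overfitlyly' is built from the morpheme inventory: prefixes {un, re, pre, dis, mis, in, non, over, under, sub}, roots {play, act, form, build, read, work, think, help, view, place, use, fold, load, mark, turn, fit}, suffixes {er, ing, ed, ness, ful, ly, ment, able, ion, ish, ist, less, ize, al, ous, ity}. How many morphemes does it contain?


Segmenting 'overfitlyly' against the inventory:
  'over' -> prefix (morpheme 1)
  'fit' -> root (morpheme 2)
  'ly' -> suffix (morpheme 3)
  'ly' -> suffix (morpheme 4)
Total morphemes: 4

4


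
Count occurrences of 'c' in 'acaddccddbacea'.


Scanning 'acaddccddbacea' for 'c':
  Position 1: 'c' -> MATCH (count: 1)
  Position 5: 'c' -> MATCH (count: 2)
  Position 6: 'c' -> MATCH (count: 3)
  Position 11: 'c' -> MATCH (count: 4)
Total occurrences of 'c': 4

4


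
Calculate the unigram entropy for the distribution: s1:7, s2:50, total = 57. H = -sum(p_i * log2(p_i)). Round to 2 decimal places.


Computing entropy H = -sum(p_i * log2(p_i)):
  s1: p = 7/57 = 0.1228, -p*log2(p) = 0.3716
  s2: p = 50/57 = 0.8772, -p*log2(p) = 0.1658
H = sum of terms = 0.5374
Rounded to 2 decimals: 0.54

0.54


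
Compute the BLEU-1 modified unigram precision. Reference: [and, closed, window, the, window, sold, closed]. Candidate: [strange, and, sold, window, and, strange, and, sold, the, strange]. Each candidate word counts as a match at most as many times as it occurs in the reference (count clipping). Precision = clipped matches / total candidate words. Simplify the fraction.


Reference word counts: {'and': 1, 'closed': 2, 'sold': 1, 'the': 1, 'window': 2}
Checking each candidate word (with clipping):
  'strange' -> not in reference -> no match (matches: 0)
  'and' -> in reference (ref count 1, used 1/1) -> match (matches: 1)
  'sold' -> in reference (ref count 1, used 1/1) -> match (matches: 2)
  'window' -> in reference (ref count 2, used 1/2) -> match (matches: 3)
  'and' -> ref count 1 already used up (1/1) -> clipped, no match (matches: 3)
  'strange' -> not in reference -> no match (matches: 3)
  'and' -> ref count 1 already used up (1/1) -> clipped, no match (matches: 3)
  'sold' -> ref count 1 already used up (1/1) -> clipped, no match (matches: 3)
  'the' -> in reference (ref count 1, used 1/1) -> match (matches: 4)
  'strange' -> not in reference -> no match (matches: 4)
Clipped matches: 4, Candidate length: 10
Precision = 4/10 = 2/5

2/5


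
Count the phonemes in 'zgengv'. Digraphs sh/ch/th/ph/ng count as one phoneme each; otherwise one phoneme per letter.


Parsing 'zgengv' greedily, digraphs first:
  'z' -> consonant phoneme (phonemes so far: 1)
  'g' -> consonant phoneme (phonemes so far: 2)
  'e' -> vowel phoneme (phonemes so far: 3)
  'ng' -> digraph (1 consonant phoneme) (phonemes so far: 4)
  'v' -> consonant phoneme (phonemes so far: 5)
Total phonemes: 5

5


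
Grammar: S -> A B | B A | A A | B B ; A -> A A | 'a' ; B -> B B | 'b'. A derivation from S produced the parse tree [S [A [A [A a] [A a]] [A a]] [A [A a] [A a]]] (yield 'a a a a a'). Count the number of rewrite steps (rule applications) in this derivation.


Every bracketed nonterminal node [X ...] in the tree is produced by exactly one rule application.
Reading the tree off as a leftmost derivation:
  Step 1: S  =>  A A   (applied S -> A A)
  Step 2: A A  =>  A A A   (applied A -> A A)
  Step 3: A A A  =>  A A A A   (applied A -> A A)
  Step 4: A A A A  =>  a A A A   (applied A -> a)
  Step 5: a A A A  =>  a a A A   (applied A -> a)
  Step 6: a a A A  =>  a a a A   (applied A -> a)
  Step 7: a a a A  =>  a a a A A   (applied A -> A A)
  Step 8: a a a A A  =>  a a a a A   (applied A -> a)
  Step 9: a a a a A  =>  a a a a a   (applied A -> a)
Final yield: a a a a a
Total rewrite steps: 9

9


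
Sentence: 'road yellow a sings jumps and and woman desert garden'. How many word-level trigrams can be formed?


Word trigrams from [10] words:
  Trigram 1: (road yellow a)
  Trigram 2: (yellow a sings)
  Trigram 3: (a sings jumps)
  Trigram 4: (sings jumps and)
  Trigram 5: (jumps and and)
  Trigram 6: (and and woman)
  Trigram 7: (and woman desert)
  Trigram 8: (woman desert garden)
Total word trigrams: 10 - 2 = 8

8


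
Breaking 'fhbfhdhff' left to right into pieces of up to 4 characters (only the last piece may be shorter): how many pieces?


'fhbfhdhff' has 9 characters.
Chunking with max size 4:
  Chunk 1: 'fhbf' (positions 0-3)
  Chunk 2: 'hdhf' (positions 4-7)
  Chunk 3: 'f' (positions 8-8)
Total chunks: ceil(9 / 4) = 3

3
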